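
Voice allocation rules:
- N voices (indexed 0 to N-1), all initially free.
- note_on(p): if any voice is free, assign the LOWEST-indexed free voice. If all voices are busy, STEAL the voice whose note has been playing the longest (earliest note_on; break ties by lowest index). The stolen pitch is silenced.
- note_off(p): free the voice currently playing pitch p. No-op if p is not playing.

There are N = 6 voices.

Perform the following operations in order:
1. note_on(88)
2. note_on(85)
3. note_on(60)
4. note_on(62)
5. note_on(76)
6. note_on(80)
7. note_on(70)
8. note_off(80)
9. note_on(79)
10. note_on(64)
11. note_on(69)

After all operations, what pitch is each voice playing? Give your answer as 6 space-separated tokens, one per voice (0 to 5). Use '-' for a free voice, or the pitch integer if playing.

Answer: 70 64 69 62 76 79

Derivation:
Op 1: note_on(88): voice 0 is free -> assigned | voices=[88 - - - - -]
Op 2: note_on(85): voice 1 is free -> assigned | voices=[88 85 - - - -]
Op 3: note_on(60): voice 2 is free -> assigned | voices=[88 85 60 - - -]
Op 4: note_on(62): voice 3 is free -> assigned | voices=[88 85 60 62 - -]
Op 5: note_on(76): voice 4 is free -> assigned | voices=[88 85 60 62 76 -]
Op 6: note_on(80): voice 5 is free -> assigned | voices=[88 85 60 62 76 80]
Op 7: note_on(70): all voices busy, STEAL voice 0 (pitch 88, oldest) -> assign | voices=[70 85 60 62 76 80]
Op 8: note_off(80): free voice 5 | voices=[70 85 60 62 76 -]
Op 9: note_on(79): voice 5 is free -> assigned | voices=[70 85 60 62 76 79]
Op 10: note_on(64): all voices busy, STEAL voice 1 (pitch 85, oldest) -> assign | voices=[70 64 60 62 76 79]
Op 11: note_on(69): all voices busy, STEAL voice 2 (pitch 60, oldest) -> assign | voices=[70 64 69 62 76 79]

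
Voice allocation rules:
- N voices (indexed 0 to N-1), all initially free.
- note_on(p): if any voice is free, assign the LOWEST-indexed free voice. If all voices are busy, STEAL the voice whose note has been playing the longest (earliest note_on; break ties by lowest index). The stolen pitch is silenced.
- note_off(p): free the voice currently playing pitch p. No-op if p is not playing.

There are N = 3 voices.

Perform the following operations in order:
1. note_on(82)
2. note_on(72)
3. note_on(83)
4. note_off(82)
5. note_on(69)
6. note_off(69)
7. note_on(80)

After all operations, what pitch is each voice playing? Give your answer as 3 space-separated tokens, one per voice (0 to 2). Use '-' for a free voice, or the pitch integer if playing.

Op 1: note_on(82): voice 0 is free -> assigned | voices=[82 - -]
Op 2: note_on(72): voice 1 is free -> assigned | voices=[82 72 -]
Op 3: note_on(83): voice 2 is free -> assigned | voices=[82 72 83]
Op 4: note_off(82): free voice 0 | voices=[- 72 83]
Op 5: note_on(69): voice 0 is free -> assigned | voices=[69 72 83]
Op 6: note_off(69): free voice 0 | voices=[- 72 83]
Op 7: note_on(80): voice 0 is free -> assigned | voices=[80 72 83]

Answer: 80 72 83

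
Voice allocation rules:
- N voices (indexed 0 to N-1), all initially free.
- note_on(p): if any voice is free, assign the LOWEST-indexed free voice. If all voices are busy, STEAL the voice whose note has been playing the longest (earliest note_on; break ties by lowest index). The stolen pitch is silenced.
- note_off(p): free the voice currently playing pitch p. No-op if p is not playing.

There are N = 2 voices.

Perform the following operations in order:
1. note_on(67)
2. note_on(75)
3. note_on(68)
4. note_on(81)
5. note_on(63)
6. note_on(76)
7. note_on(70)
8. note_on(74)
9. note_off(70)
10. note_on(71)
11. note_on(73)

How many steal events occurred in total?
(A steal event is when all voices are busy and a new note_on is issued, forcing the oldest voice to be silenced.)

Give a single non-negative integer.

Answer: 7

Derivation:
Op 1: note_on(67): voice 0 is free -> assigned | voices=[67 -]
Op 2: note_on(75): voice 1 is free -> assigned | voices=[67 75]
Op 3: note_on(68): all voices busy, STEAL voice 0 (pitch 67, oldest) -> assign | voices=[68 75]
Op 4: note_on(81): all voices busy, STEAL voice 1 (pitch 75, oldest) -> assign | voices=[68 81]
Op 5: note_on(63): all voices busy, STEAL voice 0 (pitch 68, oldest) -> assign | voices=[63 81]
Op 6: note_on(76): all voices busy, STEAL voice 1 (pitch 81, oldest) -> assign | voices=[63 76]
Op 7: note_on(70): all voices busy, STEAL voice 0 (pitch 63, oldest) -> assign | voices=[70 76]
Op 8: note_on(74): all voices busy, STEAL voice 1 (pitch 76, oldest) -> assign | voices=[70 74]
Op 9: note_off(70): free voice 0 | voices=[- 74]
Op 10: note_on(71): voice 0 is free -> assigned | voices=[71 74]
Op 11: note_on(73): all voices busy, STEAL voice 1 (pitch 74, oldest) -> assign | voices=[71 73]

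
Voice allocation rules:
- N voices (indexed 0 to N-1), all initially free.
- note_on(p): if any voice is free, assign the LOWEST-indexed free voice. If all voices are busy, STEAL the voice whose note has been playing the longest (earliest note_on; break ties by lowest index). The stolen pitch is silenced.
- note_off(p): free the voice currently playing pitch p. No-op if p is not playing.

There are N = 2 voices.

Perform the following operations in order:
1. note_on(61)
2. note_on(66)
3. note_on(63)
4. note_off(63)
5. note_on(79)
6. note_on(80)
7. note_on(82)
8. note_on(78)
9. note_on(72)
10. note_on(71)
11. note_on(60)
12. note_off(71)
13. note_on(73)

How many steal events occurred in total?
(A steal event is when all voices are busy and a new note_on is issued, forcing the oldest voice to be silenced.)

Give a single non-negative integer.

Answer: 7

Derivation:
Op 1: note_on(61): voice 0 is free -> assigned | voices=[61 -]
Op 2: note_on(66): voice 1 is free -> assigned | voices=[61 66]
Op 3: note_on(63): all voices busy, STEAL voice 0 (pitch 61, oldest) -> assign | voices=[63 66]
Op 4: note_off(63): free voice 0 | voices=[- 66]
Op 5: note_on(79): voice 0 is free -> assigned | voices=[79 66]
Op 6: note_on(80): all voices busy, STEAL voice 1 (pitch 66, oldest) -> assign | voices=[79 80]
Op 7: note_on(82): all voices busy, STEAL voice 0 (pitch 79, oldest) -> assign | voices=[82 80]
Op 8: note_on(78): all voices busy, STEAL voice 1 (pitch 80, oldest) -> assign | voices=[82 78]
Op 9: note_on(72): all voices busy, STEAL voice 0 (pitch 82, oldest) -> assign | voices=[72 78]
Op 10: note_on(71): all voices busy, STEAL voice 1 (pitch 78, oldest) -> assign | voices=[72 71]
Op 11: note_on(60): all voices busy, STEAL voice 0 (pitch 72, oldest) -> assign | voices=[60 71]
Op 12: note_off(71): free voice 1 | voices=[60 -]
Op 13: note_on(73): voice 1 is free -> assigned | voices=[60 73]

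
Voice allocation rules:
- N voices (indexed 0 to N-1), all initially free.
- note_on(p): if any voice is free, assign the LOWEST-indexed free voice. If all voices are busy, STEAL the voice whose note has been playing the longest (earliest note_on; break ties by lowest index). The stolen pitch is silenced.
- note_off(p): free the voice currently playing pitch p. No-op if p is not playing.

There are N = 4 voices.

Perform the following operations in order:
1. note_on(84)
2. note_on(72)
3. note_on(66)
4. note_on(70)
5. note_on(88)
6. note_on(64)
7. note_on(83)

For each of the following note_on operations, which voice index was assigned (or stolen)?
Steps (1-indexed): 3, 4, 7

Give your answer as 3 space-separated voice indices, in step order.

Answer: 2 3 2

Derivation:
Op 1: note_on(84): voice 0 is free -> assigned | voices=[84 - - -]
Op 2: note_on(72): voice 1 is free -> assigned | voices=[84 72 - -]
Op 3: note_on(66): voice 2 is free -> assigned | voices=[84 72 66 -]
Op 4: note_on(70): voice 3 is free -> assigned | voices=[84 72 66 70]
Op 5: note_on(88): all voices busy, STEAL voice 0 (pitch 84, oldest) -> assign | voices=[88 72 66 70]
Op 6: note_on(64): all voices busy, STEAL voice 1 (pitch 72, oldest) -> assign | voices=[88 64 66 70]
Op 7: note_on(83): all voices busy, STEAL voice 2 (pitch 66, oldest) -> assign | voices=[88 64 83 70]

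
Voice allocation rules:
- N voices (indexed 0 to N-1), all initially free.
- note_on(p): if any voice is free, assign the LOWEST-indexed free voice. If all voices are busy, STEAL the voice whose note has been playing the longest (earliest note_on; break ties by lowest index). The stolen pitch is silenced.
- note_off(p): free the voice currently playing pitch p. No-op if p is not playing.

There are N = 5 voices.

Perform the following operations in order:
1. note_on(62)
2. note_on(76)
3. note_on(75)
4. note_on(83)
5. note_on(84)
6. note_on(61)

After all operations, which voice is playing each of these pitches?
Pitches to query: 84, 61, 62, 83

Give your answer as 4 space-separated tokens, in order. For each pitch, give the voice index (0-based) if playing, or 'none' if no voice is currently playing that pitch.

Answer: 4 0 none 3

Derivation:
Op 1: note_on(62): voice 0 is free -> assigned | voices=[62 - - - -]
Op 2: note_on(76): voice 1 is free -> assigned | voices=[62 76 - - -]
Op 3: note_on(75): voice 2 is free -> assigned | voices=[62 76 75 - -]
Op 4: note_on(83): voice 3 is free -> assigned | voices=[62 76 75 83 -]
Op 5: note_on(84): voice 4 is free -> assigned | voices=[62 76 75 83 84]
Op 6: note_on(61): all voices busy, STEAL voice 0 (pitch 62, oldest) -> assign | voices=[61 76 75 83 84]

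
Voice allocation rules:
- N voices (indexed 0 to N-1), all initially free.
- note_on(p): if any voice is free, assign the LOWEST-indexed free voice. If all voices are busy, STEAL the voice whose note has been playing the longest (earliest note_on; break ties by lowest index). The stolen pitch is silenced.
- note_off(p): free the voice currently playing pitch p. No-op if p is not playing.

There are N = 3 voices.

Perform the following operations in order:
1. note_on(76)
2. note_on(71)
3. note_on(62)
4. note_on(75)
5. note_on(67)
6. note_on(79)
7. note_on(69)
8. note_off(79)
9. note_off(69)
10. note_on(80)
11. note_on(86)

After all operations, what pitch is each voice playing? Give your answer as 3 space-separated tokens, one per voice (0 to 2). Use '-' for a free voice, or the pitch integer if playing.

Answer: 80 67 86

Derivation:
Op 1: note_on(76): voice 0 is free -> assigned | voices=[76 - -]
Op 2: note_on(71): voice 1 is free -> assigned | voices=[76 71 -]
Op 3: note_on(62): voice 2 is free -> assigned | voices=[76 71 62]
Op 4: note_on(75): all voices busy, STEAL voice 0 (pitch 76, oldest) -> assign | voices=[75 71 62]
Op 5: note_on(67): all voices busy, STEAL voice 1 (pitch 71, oldest) -> assign | voices=[75 67 62]
Op 6: note_on(79): all voices busy, STEAL voice 2 (pitch 62, oldest) -> assign | voices=[75 67 79]
Op 7: note_on(69): all voices busy, STEAL voice 0 (pitch 75, oldest) -> assign | voices=[69 67 79]
Op 8: note_off(79): free voice 2 | voices=[69 67 -]
Op 9: note_off(69): free voice 0 | voices=[- 67 -]
Op 10: note_on(80): voice 0 is free -> assigned | voices=[80 67 -]
Op 11: note_on(86): voice 2 is free -> assigned | voices=[80 67 86]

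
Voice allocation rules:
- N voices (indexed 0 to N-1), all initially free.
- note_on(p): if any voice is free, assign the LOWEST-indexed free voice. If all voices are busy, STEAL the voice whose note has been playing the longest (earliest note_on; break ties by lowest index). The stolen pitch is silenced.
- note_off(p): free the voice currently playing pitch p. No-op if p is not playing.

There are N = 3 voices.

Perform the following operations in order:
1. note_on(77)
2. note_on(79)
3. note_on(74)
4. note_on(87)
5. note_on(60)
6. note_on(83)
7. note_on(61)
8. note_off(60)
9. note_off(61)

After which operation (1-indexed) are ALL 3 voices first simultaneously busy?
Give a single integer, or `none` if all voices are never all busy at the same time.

Op 1: note_on(77): voice 0 is free -> assigned | voices=[77 - -]
Op 2: note_on(79): voice 1 is free -> assigned | voices=[77 79 -]
Op 3: note_on(74): voice 2 is free -> assigned | voices=[77 79 74]
Op 4: note_on(87): all voices busy, STEAL voice 0 (pitch 77, oldest) -> assign | voices=[87 79 74]
Op 5: note_on(60): all voices busy, STEAL voice 1 (pitch 79, oldest) -> assign | voices=[87 60 74]
Op 6: note_on(83): all voices busy, STEAL voice 2 (pitch 74, oldest) -> assign | voices=[87 60 83]
Op 7: note_on(61): all voices busy, STEAL voice 0 (pitch 87, oldest) -> assign | voices=[61 60 83]
Op 8: note_off(60): free voice 1 | voices=[61 - 83]
Op 9: note_off(61): free voice 0 | voices=[- - 83]

Answer: 3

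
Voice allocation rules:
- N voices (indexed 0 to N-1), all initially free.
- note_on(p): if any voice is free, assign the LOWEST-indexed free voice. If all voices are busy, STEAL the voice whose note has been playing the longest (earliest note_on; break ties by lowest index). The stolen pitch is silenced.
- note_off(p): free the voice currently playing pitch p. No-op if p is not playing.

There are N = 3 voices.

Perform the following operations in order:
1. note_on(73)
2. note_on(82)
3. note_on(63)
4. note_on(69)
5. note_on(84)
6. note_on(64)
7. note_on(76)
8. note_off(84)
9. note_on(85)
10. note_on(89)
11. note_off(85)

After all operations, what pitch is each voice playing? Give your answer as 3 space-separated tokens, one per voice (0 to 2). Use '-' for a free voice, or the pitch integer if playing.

Op 1: note_on(73): voice 0 is free -> assigned | voices=[73 - -]
Op 2: note_on(82): voice 1 is free -> assigned | voices=[73 82 -]
Op 3: note_on(63): voice 2 is free -> assigned | voices=[73 82 63]
Op 4: note_on(69): all voices busy, STEAL voice 0 (pitch 73, oldest) -> assign | voices=[69 82 63]
Op 5: note_on(84): all voices busy, STEAL voice 1 (pitch 82, oldest) -> assign | voices=[69 84 63]
Op 6: note_on(64): all voices busy, STEAL voice 2 (pitch 63, oldest) -> assign | voices=[69 84 64]
Op 7: note_on(76): all voices busy, STEAL voice 0 (pitch 69, oldest) -> assign | voices=[76 84 64]
Op 8: note_off(84): free voice 1 | voices=[76 - 64]
Op 9: note_on(85): voice 1 is free -> assigned | voices=[76 85 64]
Op 10: note_on(89): all voices busy, STEAL voice 2 (pitch 64, oldest) -> assign | voices=[76 85 89]
Op 11: note_off(85): free voice 1 | voices=[76 - 89]

Answer: 76 - 89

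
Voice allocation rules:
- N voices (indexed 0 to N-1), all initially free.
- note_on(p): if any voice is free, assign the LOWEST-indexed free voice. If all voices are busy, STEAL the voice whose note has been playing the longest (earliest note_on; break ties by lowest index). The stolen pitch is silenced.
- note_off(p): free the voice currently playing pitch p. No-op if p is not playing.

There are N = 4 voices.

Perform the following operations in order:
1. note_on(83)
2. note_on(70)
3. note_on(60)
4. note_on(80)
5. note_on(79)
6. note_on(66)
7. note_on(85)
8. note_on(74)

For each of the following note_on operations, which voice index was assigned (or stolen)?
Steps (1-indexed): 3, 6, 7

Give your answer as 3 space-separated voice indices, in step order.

Op 1: note_on(83): voice 0 is free -> assigned | voices=[83 - - -]
Op 2: note_on(70): voice 1 is free -> assigned | voices=[83 70 - -]
Op 3: note_on(60): voice 2 is free -> assigned | voices=[83 70 60 -]
Op 4: note_on(80): voice 3 is free -> assigned | voices=[83 70 60 80]
Op 5: note_on(79): all voices busy, STEAL voice 0 (pitch 83, oldest) -> assign | voices=[79 70 60 80]
Op 6: note_on(66): all voices busy, STEAL voice 1 (pitch 70, oldest) -> assign | voices=[79 66 60 80]
Op 7: note_on(85): all voices busy, STEAL voice 2 (pitch 60, oldest) -> assign | voices=[79 66 85 80]
Op 8: note_on(74): all voices busy, STEAL voice 3 (pitch 80, oldest) -> assign | voices=[79 66 85 74]

Answer: 2 1 2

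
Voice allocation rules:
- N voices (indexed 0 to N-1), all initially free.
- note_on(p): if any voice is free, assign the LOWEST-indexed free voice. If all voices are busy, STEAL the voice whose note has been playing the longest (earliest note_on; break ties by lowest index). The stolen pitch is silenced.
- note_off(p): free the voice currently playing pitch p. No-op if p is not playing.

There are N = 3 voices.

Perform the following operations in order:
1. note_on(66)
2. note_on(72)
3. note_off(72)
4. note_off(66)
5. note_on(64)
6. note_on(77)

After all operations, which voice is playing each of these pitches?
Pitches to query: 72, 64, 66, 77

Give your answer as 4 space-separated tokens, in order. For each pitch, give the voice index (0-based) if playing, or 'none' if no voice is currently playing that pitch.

Op 1: note_on(66): voice 0 is free -> assigned | voices=[66 - -]
Op 2: note_on(72): voice 1 is free -> assigned | voices=[66 72 -]
Op 3: note_off(72): free voice 1 | voices=[66 - -]
Op 4: note_off(66): free voice 0 | voices=[- - -]
Op 5: note_on(64): voice 0 is free -> assigned | voices=[64 - -]
Op 6: note_on(77): voice 1 is free -> assigned | voices=[64 77 -]

Answer: none 0 none 1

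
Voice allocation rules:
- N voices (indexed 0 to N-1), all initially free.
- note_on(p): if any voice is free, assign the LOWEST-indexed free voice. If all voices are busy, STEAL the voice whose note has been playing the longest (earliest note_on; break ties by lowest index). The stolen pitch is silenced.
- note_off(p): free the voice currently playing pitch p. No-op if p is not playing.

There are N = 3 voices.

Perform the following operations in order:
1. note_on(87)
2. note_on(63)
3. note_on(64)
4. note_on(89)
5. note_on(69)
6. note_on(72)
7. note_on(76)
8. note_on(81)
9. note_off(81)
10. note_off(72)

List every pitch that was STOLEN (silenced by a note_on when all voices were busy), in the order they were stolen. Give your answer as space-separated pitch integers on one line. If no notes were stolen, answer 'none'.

Answer: 87 63 64 89 69

Derivation:
Op 1: note_on(87): voice 0 is free -> assigned | voices=[87 - -]
Op 2: note_on(63): voice 1 is free -> assigned | voices=[87 63 -]
Op 3: note_on(64): voice 2 is free -> assigned | voices=[87 63 64]
Op 4: note_on(89): all voices busy, STEAL voice 0 (pitch 87, oldest) -> assign | voices=[89 63 64]
Op 5: note_on(69): all voices busy, STEAL voice 1 (pitch 63, oldest) -> assign | voices=[89 69 64]
Op 6: note_on(72): all voices busy, STEAL voice 2 (pitch 64, oldest) -> assign | voices=[89 69 72]
Op 7: note_on(76): all voices busy, STEAL voice 0 (pitch 89, oldest) -> assign | voices=[76 69 72]
Op 8: note_on(81): all voices busy, STEAL voice 1 (pitch 69, oldest) -> assign | voices=[76 81 72]
Op 9: note_off(81): free voice 1 | voices=[76 - 72]
Op 10: note_off(72): free voice 2 | voices=[76 - -]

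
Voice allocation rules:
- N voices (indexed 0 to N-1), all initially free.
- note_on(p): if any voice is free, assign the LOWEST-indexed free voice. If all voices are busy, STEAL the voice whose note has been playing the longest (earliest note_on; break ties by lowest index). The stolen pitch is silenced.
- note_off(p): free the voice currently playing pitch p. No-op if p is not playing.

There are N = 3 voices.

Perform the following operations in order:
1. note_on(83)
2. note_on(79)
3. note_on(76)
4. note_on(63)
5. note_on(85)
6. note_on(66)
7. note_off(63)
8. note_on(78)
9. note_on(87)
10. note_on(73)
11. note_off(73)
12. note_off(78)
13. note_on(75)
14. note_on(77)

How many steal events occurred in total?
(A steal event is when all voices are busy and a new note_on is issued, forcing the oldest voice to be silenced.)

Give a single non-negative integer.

Op 1: note_on(83): voice 0 is free -> assigned | voices=[83 - -]
Op 2: note_on(79): voice 1 is free -> assigned | voices=[83 79 -]
Op 3: note_on(76): voice 2 is free -> assigned | voices=[83 79 76]
Op 4: note_on(63): all voices busy, STEAL voice 0 (pitch 83, oldest) -> assign | voices=[63 79 76]
Op 5: note_on(85): all voices busy, STEAL voice 1 (pitch 79, oldest) -> assign | voices=[63 85 76]
Op 6: note_on(66): all voices busy, STEAL voice 2 (pitch 76, oldest) -> assign | voices=[63 85 66]
Op 7: note_off(63): free voice 0 | voices=[- 85 66]
Op 8: note_on(78): voice 0 is free -> assigned | voices=[78 85 66]
Op 9: note_on(87): all voices busy, STEAL voice 1 (pitch 85, oldest) -> assign | voices=[78 87 66]
Op 10: note_on(73): all voices busy, STEAL voice 2 (pitch 66, oldest) -> assign | voices=[78 87 73]
Op 11: note_off(73): free voice 2 | voices=[78 87 -]
Op 12: note_off(78): free voice 0 | voices=[- 87 -]
Op 13: note_on(75): voice 0 is free -> assigned | voices=[75 87 -]
Op 14: note_on(77): voice 2 is free -> assigned | voices=[75 87 77]

Answer: 5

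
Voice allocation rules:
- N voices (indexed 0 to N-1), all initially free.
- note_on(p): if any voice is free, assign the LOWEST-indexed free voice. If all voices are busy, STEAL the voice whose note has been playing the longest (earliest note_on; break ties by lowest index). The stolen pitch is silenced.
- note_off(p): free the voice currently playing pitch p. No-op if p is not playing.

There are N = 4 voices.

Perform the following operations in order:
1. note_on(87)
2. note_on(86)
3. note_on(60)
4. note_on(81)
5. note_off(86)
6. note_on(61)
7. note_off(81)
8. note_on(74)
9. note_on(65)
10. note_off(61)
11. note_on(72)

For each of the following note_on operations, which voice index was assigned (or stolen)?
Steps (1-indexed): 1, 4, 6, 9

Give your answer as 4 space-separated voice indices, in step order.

Op 1: note_on(87): voice 0 is free -> assigned | voices=[87 - - -]
Op 2: note_on(86): voice 1 is free -> assigned | voices=[87 86 - -]
Op 3: note_on(60): voice 2 is free -> assigned | voices=[87 86 60 -]
Op 4: note_on(81): voice 3 is free -> assigned | voices=[87 86 60 81]
Op 5: note_off(86): free voice 1 | voices=[87 - 60 81]
Op 6: note_on(61): voice 1 is free -> assigned | voices=[87 61 60 81]
Op 7: note_off(81): free voice 3 | voices=[87 61 60 -]
Op 8: note_on(74): voice 3 is free -> assigned | voices=[87 61 60 74]
Op 9: note_on(65): all voices busy, STEAL voice 0 (pitch 87, oldest) -> assign | voices=[65 61 60 74]
Op 10: note_off(61): free voice 1 | voices=[65 - 60 74]
Op 11: note_on(72): voice 1 is free -> assigned | voices=[65 72 60 74]

Answer: 0 3 1 0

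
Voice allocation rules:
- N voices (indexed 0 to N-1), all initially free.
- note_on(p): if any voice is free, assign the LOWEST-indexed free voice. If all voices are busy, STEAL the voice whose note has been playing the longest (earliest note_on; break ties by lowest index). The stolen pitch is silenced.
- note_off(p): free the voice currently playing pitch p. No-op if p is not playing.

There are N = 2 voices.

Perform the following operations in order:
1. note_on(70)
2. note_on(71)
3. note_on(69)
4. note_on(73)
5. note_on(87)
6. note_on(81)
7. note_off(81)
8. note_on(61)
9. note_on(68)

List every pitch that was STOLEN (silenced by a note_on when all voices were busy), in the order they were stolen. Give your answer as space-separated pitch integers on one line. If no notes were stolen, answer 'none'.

Op 1: note_on(70): voice 0 is free -> assigned | voices=[70 -]
Op 2: note_on(71): voice 1 is free -> assigned | voices=[70 71]
Op 3: note_on(69): all voices busy, STEAL voice 0 (pitch 70, oldest) -> assign | voices=[69 71]
Op 4: note_on(73): all voices busy, STEAL voice 1 (pitch 71, oldest) -> assign | voices=[69 73]
Op 5: note_on(87): all voices busy, STEAL voice 0 (pitch 69, oldest) -> assign | voices=[87 73]
Op 6: note_on(81): all voices busy, STEAL voice 1 (pitch 73, oldest) -> assign | voices=[87 81]
Op 7: note_off(81): free voice 1 | voices=[87 -]
Op 8: note_on(61): voice 1 is free -> assigned | voices=[87 61]
Op 9: note_on(68): all voices busy, STEAL voice 0 (pitch 87, oldest) -> assign | voices=[68 61]

Answer: 70 71 69 73 87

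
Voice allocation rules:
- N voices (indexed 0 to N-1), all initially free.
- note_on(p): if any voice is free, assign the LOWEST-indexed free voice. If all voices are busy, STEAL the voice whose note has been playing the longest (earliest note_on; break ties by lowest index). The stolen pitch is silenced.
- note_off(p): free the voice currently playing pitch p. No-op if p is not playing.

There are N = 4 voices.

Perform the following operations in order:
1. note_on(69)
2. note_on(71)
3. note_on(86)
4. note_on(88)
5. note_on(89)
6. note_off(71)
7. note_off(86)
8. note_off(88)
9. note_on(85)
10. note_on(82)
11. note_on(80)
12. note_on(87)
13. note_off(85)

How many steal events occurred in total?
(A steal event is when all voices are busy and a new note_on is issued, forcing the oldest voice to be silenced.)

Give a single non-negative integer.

Op 1: note_on(69): voice 0 is free -> assigned | voices=[69 - - -]
Op 2: note_on(71): voice 1 is free -> assigned | voices=[69 71 - -]
Op 3: note_on(86): voice 2 is free -> assigned | voices=[69 71 86 -]
Op 4: note_on(88): voice 3 is free -> assigned | voices=[69 71 86 88]
Op 5: note_on(89): all voices busy, STEAL voice 0 (pitch 69, oldest) -> assign | voices=[89 71 86 88]
Op 6: note_off(71): free voice 1 | voices=[89 - 86 88]
Op 7: note_off(86): free voice 2 | voices=[89 - - 88]
Op 8: note_off(88): free voice 3 | voices=[89 - - -]
Op 9: note_on(85): voice 1 is free -> assigned | voices=[89 85 - -]
Op 10: note_on(82): voice 2 is free -> assigned | voices=[89 85 82 -]
Op 11: note_on(80): voice 3 is free -> assigned | voices=[89 85 82 80]
Op 12: note_on(87): all voices busy, STEAL voice 0 (pitch 89, oldest) -> assign | voices=[87 85 82 80]
Op 13: note_off(85): free voice 1 | voices=[87 - 82 80]

Answer: 2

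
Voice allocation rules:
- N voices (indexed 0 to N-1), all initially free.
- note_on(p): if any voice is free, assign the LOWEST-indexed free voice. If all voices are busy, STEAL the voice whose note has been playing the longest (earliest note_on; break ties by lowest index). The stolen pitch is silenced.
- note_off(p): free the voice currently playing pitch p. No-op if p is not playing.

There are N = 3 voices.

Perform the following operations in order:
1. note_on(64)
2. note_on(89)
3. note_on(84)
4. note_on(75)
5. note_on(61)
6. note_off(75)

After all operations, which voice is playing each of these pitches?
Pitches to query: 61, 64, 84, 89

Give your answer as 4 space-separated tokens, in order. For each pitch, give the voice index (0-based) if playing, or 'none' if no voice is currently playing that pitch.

Answer: 1 none 2 none

Derivation:
Op 1: note_on(64): voice 0 is free -> assigned | voices=[64 - -]
Op 2: note_on(89): voice 1 is free -> assigned | voices=[64 89 -]
Op 3: note_on(84): voice 2 is free -> assigned | voices=[64 89 84]
Op 4: note_on(75): all voices busy, STEAL voice 0 (pitch 64, oldest) -> assign | voices=[75 89 84]
Op 5: note_on(61): all voices busy, STEAL voice 1 (pitch 89, oldest) -> assign | voices=[75 61 84]
Op 6: note_off(75): free voice 0 | voices=[- 61 84]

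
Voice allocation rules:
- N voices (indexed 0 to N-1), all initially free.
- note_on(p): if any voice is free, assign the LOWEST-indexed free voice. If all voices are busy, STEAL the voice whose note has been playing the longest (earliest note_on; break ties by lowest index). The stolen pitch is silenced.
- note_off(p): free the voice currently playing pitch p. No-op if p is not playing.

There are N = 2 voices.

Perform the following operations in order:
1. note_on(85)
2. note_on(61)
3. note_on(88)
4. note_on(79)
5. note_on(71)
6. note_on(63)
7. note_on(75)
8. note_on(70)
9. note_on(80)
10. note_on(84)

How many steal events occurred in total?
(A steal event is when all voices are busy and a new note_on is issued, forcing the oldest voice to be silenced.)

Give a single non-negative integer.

Answer: 8

Derivation:
Op 1: note_on(85): voice 0 is free -> assigned | voices=[85 -]
Op 2: note_on(61): voice 1 is free -> assigned | voices=[85 61]
Op 3: note_on(88): all voices busy, STEAL voice 0 (pitch 85, oldest) -> assign | voices=[88 61]
Op 4: note_on(79): all voices busy, STEAL voice 1 (pitch 61, oldest) -> assign | voices=[88 79]
Op 5: note_on(71): all voices busy, STEAL voice 0 (pitch 88, oldest) -> assign | voices=[71 79]
Op 6: note_on(63): all voices busy, STEAL voice 1 (pitch 79, oldest) -> assign | voices=[71 63]
Op 7: note_on(75): all voices busy, STEAL voice 0 (pitch 71, oldest) -> assign | voices=[75 63]
Op 8: note_on(70): all voices busy, STEAL voice 1 (pitch 63, oldest) -> assign | voices=[75 70]
Op 9: note_on(80): all voices busy, STEAL voice 0 (pitch 75, oldest) -> assign | voices=[80 70]
Op 10: note_on(84): all voices busy, STEAL voice 1 (pitch 70, oldest) -> assign | voices=[80 84]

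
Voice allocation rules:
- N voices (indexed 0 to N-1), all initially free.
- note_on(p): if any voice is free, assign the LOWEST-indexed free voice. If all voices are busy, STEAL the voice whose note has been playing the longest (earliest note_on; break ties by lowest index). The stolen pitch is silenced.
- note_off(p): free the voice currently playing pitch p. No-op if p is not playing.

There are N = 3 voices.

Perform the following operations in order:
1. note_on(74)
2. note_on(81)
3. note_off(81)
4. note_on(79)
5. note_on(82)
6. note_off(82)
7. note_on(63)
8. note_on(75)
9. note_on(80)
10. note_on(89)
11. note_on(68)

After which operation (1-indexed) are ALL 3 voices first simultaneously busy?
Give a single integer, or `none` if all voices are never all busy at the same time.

Answer: 5

Derivation:
Op 1: note_on(74): voice 0 is free -> assigned | voices=[74 - -]
Op 2: note_on(81): voice 1 is free -> assigned | voices=[74 81 -]
Op 3: note_off(81): free voice 1 | voices=[74 - -]
Op 4: note_on(79): voice 1 is free -> assigned | voices=[74 79 -]
Op 5: note_on(82): voice 2 is free -> assigned | voices=[74 79 82]
Op 6: note_off(82): free voice 2 | voices=[74 79 -]
Op 7: note_on(63): voice 2 is free -> assigned | voices=[74 79 63]
Op 8: note_on(75): all voices busy, STEAL voice 0 (pitch 74, oldest) -> assign | voices=[75 79 63]
Op 9: note_on(80): all voices busy, STEAL voice 1 (pitch 79, oldest) -> assign | voices=[75 80 63]
Op 10: note_on(89): all voices busy, STEAL voice 2 (pitch 63, oldest) -> assign | voices=[75 80 89]
Op 11: note_on(68): all voices busy, STEAL voice 0 (pitch 75, oldest) -> assign | voices=[68 80 89]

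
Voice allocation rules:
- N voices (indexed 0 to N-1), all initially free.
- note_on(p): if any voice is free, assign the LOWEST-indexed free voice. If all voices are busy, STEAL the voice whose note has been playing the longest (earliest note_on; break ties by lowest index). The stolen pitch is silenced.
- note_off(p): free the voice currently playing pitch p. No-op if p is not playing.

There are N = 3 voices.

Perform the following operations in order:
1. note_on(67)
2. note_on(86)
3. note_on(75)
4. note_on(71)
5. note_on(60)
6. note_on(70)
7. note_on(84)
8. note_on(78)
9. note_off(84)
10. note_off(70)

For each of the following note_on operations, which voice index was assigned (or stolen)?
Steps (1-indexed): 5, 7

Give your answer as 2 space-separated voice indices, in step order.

Op 1: note_on(67): voice 0 is free -> assigned | voices=[67 - -]
Op 2: note_on(86): voice 1 is free -> assigned | voices=[67 86 -]
Op 3: note_on(75): voice 2 is free -> assigned | voices=[67 86 75]
Op 4: note_on(71): all voices busy, STEAL voice 0 (pitch 67, oldest) -> assign | voices=[71 86 75]
Op 5: note_on(60): all voices busy, STEAL voice 1 (pitch 86, oldest) -> assign | voices=[71 60 75]
Op 6: note_on(70): all voices busy, STEAL voice 2 (pitch 75, oldest) -> assign | voices=[71 60 70]
Op 7: note_on(84): all voices busy, STEAL voice 0 (pitch 71, oldest) -> assign | voices=[84 60 70]
Op 8: note_on(78): all voices busy, STEAL voice 1 (pitch 60, oldest) -> assign | voices=[84 78 70]
Op 9: note_off(84): free voice 0 | voices=[- 78 70]
Op 10: note_off(70): free voice 2 | voices=[- 78 -]

Answer: 1 0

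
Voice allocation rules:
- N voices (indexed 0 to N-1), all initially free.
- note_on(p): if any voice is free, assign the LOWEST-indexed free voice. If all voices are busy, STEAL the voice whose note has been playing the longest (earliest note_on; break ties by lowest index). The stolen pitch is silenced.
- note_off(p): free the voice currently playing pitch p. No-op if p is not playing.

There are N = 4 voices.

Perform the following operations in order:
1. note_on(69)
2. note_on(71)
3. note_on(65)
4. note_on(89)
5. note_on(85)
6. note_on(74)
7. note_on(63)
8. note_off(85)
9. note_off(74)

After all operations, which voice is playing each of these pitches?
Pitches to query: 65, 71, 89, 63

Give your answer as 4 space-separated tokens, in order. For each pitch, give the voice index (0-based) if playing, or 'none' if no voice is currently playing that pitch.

Answer: none none 3 2

Derivation:
Op 1: note_on(69): voice 0 is free -> assigned | voices=[69 - - -]
Op 2: note_on(71): voice 1 is free -> assigned | voices=[69 71 - -]
Op 3: note_on(65): voice 2 is free -> assigned | voices=[69 71 65 -]
Op 4: note_on(89): voice 3 is free -> assigned | voices=[69 71 65 89]
Op 5: note_on(85): all voices busy, STEAL voice 0 (pitch 69, oldest) -> assign | voices=[85 71 65 89]
Op 6: note_on(74): all voices busy, STEAL voice 1 (pitch 71, oldest) -> assign | voices=[85 74 65 89]
Op 7: note_on(63): all voices busy, STEAL voice 2 (pitch 65, oldest) -> assign | voices=[85 74 63 89]
Op 8: note_off(85): free voice 0 | voices=[- 74 63 89]
Op 9: note_off(74): free voice 1 | voices=[- - 63 89]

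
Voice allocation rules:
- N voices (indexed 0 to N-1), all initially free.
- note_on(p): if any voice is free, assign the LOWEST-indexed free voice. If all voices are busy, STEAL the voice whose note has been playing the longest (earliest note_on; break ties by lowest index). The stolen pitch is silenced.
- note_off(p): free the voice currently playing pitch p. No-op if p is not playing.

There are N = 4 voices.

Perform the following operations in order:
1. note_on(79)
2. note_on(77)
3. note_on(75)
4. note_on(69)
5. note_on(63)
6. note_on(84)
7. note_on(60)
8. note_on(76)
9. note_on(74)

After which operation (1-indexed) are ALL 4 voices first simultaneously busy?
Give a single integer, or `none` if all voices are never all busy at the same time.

Op 1: note_on(79): voice 0 is free -> assigned | voices=[79 - - -]
Op 2: note_on(77): voice 1 is free -> assigned | voices=[79 77 - -]
Op 3: note_on(75): voice 2 is free -> assigned | voices=[79 77 75 -]
Op 4: note_on(69): voice 3 is free -> assigned | voices=[79 77 75 69]
Op 5: note_on(63): all voices busy, STEAL voice 0 (pitch 79, oldest) -> assign | voices=[63 77 75 69]
Op 6: note_on(84): all voices busy, STEAL voice 1 (pitch 77, oldest) -> assign | voices=[63 84 75 69]
Op 7: note_on(60): all voices busy, STEAL voice 2 (pitch 75, oldest) -> assign | voices=[63 84 60 69]
Op 8: note_on(76): all voices busy, STEAL voice 3 (pitch 69, oldest) -> assign | voices=[63 84 60 76]
Op 9: note_on(74): all voices busy, STEAL voice 0 (pitch 63, oldest) -> assign | voices=[74 84 60 76]

Answer: 4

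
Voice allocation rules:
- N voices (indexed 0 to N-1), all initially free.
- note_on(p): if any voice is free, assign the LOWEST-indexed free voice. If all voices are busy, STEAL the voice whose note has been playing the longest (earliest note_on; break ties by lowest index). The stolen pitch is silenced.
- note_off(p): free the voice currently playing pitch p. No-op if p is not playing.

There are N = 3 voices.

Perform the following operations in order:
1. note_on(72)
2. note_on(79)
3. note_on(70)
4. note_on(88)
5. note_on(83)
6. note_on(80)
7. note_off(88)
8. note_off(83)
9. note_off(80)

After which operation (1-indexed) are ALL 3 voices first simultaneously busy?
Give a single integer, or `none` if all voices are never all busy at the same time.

Answer: 3

Derivation:
Op 1: note_on(72): voice 0 is free -> assigned | voices=[72 - -]
Op 2: note_on(79): voice 1 is free -> assigned | voices=[72 79 -]
Op 3: note_on(70): voice 2 is free -> assigned | voices=[72 79 70]
Op 4: note_on(88): all voices busy, STEAL voice 0 (pitch 72, oldest) -> assign | voices=[88 79 70]
Op 5: note_on(83): all voices busy, STEAL voice 1 (pitch 79, oldest) -> assign | voices=[88 83 70]
Op 6: note_on(80): all voices busy, STEAL voice 2 (pitch 70, oldest) -> assign | voices=[88 83 80]
Op 7: note_off(88): free voice 0 | voices=[- 83 80]
Op 8: note_off(83): free voice 1 | voices=[- - 80]
Op 9: note_off(80): free voice 2 | voices=[- - -]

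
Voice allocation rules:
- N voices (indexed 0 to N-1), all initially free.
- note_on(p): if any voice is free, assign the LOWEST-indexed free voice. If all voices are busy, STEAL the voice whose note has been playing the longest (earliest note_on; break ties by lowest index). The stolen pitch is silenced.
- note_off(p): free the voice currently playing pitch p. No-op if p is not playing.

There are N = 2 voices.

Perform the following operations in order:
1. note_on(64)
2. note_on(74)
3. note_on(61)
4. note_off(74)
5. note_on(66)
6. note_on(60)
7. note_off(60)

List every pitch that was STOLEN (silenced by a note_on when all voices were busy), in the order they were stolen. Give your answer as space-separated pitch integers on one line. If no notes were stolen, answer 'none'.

Answer: 64 61

Derivation:
Op 1: note_on(64): voice 0 is free -> assigned | voices=[64 -]
Op 2: note_on(74): voice 1 is free -> assigned | voices=[64 74]
Op 3: note_on(61): all voices busy, STEAL voice 0 (pitch 64, oldest) -> assign | voices=[61 74]
Op 4: note_off(74): free voice 1 | voices=[61 -]
Op 5: note_on(66): voice 1 is free -> assigned | voices=[61 66]
Op 6: note_on(60): all voices busy, STEAL voice 0 (pitch 61, oldest) -> assign | voices=[60 66]
Op 7: note_off(60): free voice 0 | voices=[- 66]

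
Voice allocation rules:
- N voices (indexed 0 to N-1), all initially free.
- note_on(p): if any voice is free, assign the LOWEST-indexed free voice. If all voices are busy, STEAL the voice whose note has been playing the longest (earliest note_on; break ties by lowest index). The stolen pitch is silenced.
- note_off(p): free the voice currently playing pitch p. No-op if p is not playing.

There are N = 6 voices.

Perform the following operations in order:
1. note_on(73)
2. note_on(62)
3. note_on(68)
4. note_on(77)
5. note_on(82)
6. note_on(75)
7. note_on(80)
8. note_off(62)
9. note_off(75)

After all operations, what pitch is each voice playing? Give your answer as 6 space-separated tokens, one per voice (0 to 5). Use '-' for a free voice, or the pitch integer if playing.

Answer: 80 - 68 77 82 -

Derivation:
Op 1: note_on(73): voice 0 is free -> assigned | voices=[73 - - - - -]
Op 2: note_on(62): voice 1 is free -> assigned | voices=[73 62 - - - -]
Op 3: note_on(68): voice 2 is free -> assigned | voices=[73 62 68 - - -]
Op 4: note_on(77): voice 3 is free -> assigned | voices=[73 62 68 77 - -]
Op 5: note_on(82): voice 4 is free -> assigned | voices=[73 62 68 77 82 -]
Op 6: note_on(75): voice 5 is free -> assigned | voices=[73 62 68 77 82 75]
Op 7: note_on(80): all voices busy, STEAL voice 0 (pitch 73, oldest) -> assign | voices=[80 62 68 77 82 75]
Op 8: note_off(62): free voice 1 | voices=[80 - 68 77 82 75]
Op 9: note_off(75): free voice 5 | voices=[80 - 68 77 82 -]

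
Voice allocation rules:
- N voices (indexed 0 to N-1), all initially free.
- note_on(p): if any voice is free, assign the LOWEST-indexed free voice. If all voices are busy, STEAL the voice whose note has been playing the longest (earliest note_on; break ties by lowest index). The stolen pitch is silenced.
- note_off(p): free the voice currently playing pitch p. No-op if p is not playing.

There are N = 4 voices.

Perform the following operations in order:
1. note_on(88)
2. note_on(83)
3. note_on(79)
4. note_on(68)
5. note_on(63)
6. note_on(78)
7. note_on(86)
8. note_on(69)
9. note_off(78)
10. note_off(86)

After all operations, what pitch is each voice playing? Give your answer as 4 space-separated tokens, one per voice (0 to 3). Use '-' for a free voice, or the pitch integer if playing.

Answer: 63 - - 69

Derivation:
Op 1: note_on(88): voice 0 is free -> assigned | voices=[88 - - -]
Op 2: note_on(83): voice 1 is free -> assigned | voices=[88 83 - -]
Op 3: note_on(79): voice 2 is free -> assigned | voices=[88 83 79 -]
Op 4: note_on(68): voice 3 is free -> assigned | voices=[88 83 79 68]
Op 5: note_on(63): all voices busy, STEAL voice 0 (pitch 88, oldest) -> assign | voices=[63 83 79 68]
Op 6: note_on(78): all voices busy, STEAL voice 1 (pitch 83, oldest) -> assign | voices=[63 78 79 68]
Op 7: note_on(86): all voices busy, STEAL voice 2 (pitch 79, oldest) -> assign | voices=[63 78 86 68]
Op 8: note_on(69): all voices busy, STEAL voice 3 (pitch 68, oldest) -> assign | voices=[63 78 86 69]
Op 9: note_off(78): free voice 1 | voices=[63 - 86 69]
Op 10: note_off(86): free voice 2 | voices=[63 - - 69]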